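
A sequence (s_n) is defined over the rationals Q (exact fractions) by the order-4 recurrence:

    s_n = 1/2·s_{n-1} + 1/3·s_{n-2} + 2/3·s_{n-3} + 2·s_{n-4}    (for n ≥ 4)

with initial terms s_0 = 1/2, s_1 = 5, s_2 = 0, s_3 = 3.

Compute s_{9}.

s_4 = 1/2·3 + 1/3·0 + 2/3·5 + 2·1/2 = 35/6
s_5 = 1/2·35/6 + 1/3·3 + 2/3·0 + 2·5 = 167/12
s_6 = 1/2·167/12 + 1/3·35/6 + 2/3·3 + 2·0 = 785/72
s_7 = 1/2·785/72 + 1/3·167/12 + 2/3·35/6 + 2·3 = 959/48
s_8 = 1/2·959/48 + 1/3·785/72 + 2/3·167/12 + 2·35/6 = 29867/864
s_9 = 1/2·29867/864 + 1/3·959/48 + 2/3·785/72 + 2·167/12 = 102031/1728

102031/1728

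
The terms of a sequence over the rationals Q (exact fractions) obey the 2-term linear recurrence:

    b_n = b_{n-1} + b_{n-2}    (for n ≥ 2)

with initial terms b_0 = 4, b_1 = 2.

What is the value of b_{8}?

b_2 = 1·2 + 1·4 = 6
b_3 = 1·6 + 1·2 = 8
b_4 = 1·8 + 1·6 = 14
b_5 = 1·14 + 1·8 = 22
b_6 = 1·22 + 1·14 = 36
b_7 = 1·36 + 1·22 = 58
b_8 = 1·58 + 1·36 = 94

94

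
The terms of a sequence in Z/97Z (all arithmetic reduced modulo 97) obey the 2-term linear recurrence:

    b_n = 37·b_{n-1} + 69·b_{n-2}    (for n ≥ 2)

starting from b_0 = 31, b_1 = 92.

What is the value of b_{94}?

30

b_2 = 37·92 + 69·31 = 14
b_3 = 37·14 + 69·92 = 76
b_4 = 37·76 + 69·14 = 92
b_5 = 37·92 + 69·76 = 15
b_6 = 37·15 + 69·92 = 16
b_7 = 37·16 + 69·15 = 75
b_8 = 37·75 + 69·16 = 96
b_9 = 37·96 + 69·75 = 94
b_10 = 37·94 + 69·96 = 14
b_11 = 37·14 + 69·94 = 20
b_12 = 37·20 + 69·14 = 57
b_13 = 37·57 + 69·20 = 94
b_14 = 37·94 + 69·57 = 39
b_15 = 37·39 + 69·94 = 72
b_16 = 37·72 + 69·39 = 20
b_17 = 37·20 + 69·72 = 82
b_18 = 37·82 + 69·20 = 49
b_19 = 37·49 + 69·82 = 2
b_20 = 37·2 + 69·49 = 60
b_21 = 37·60 + 69·2 = 30
b_22 = 37·30 + 69·60 = 12
b_23 = 37·12 + 69·30 = 89
b_24 = 37·89 + 69·12 = 47
b_25 = 37·47 + 69·89 = 23
b_26 = 37·23 + 69·47 = 20
b_27 = 37·20 + 69·23 = 96
b_28 = 37·96 + 69·20 = 82
b_29 = 37·82 + 69·96 = 55
b_30 = 37·55 + 69·82 = 30
b_31 = 37·30 + 69·55 = 55
b_32 = 37·55 + 69·30 = 31
b_33 = 37·31 + 69·55 = 92
(b_32, b_33) = (31, 92) = (b_0, b_1), so the sequence has period 32.
94 ≡ 30 (mod 32), hence b_94 = b_30 = 30.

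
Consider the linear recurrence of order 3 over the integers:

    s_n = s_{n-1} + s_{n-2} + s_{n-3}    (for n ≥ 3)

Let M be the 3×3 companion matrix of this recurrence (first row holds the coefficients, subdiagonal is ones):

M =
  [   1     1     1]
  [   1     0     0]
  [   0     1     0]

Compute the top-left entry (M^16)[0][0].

10609

(M^16)[0][0] is the top entry after applying M 16 times to the unit state (1, 0, 0). Equivalently it is h_{18} for the auxiliary sequence (h_n) obeying the same recurrence with h_2 = 1 and h_i = 0 for 0 ≤ i < 2:
h_3 = 1·1 + 1·0 + 1·0 = 1
h_4 = 1·1 + 1·1 + 1·0 = 2
h_5 = 1·2 + 1·1 + 1·1 = 4
h_6 = 1·4 + 1·2 + 1·1 = 7
h_7 = 1·7 + 1·4 + 1·2 = 13
h_8 = 1·13 + 1·7 + 1·4 = 24
h_9 = 1·24 + 1·13 + 1·7 = 44
h_10 = 1·44 + 1·24 + 1·13 = 81
h_11 = 1·81 + 1·44 + 1·24 = 149
h_12 = 1·149 + 1·81 + 1·44 = 274
h_13 = 1·274 + 1·149 + 1·81 = 504
h_14 = 1·504 + 1·274 + 1·149 = 927
h_15 = 1·927 + 1·504 + 1·274 = 1705
h_16 = 1·1705 + 1·927 + 1·504 = 3136
h_17 = 1·3136 + 1·1705 + 1·927 = 5768
h_18 = 1·5768 + 1·3136 + 1·1705 = 10609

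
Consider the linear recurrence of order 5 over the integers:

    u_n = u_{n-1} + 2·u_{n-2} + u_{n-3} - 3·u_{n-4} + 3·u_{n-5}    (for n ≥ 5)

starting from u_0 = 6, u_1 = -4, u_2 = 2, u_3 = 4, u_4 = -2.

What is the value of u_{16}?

u_5 = 1·-2 + 2·4 + 1·2 + -3·-4 + 3·6 = 38
u_6 = 1·38 + 2·-2 + 1·4 + -3·2 + 3·-4 = 20
u_7 = 1·20 + 2·38 + 1·-2 + -3·4 + 3·2 = 88
u_8 = 1·88 + 2·20 + 1·38 + -3·-2 + 3·4 = 184
u_9 = 1·184 + 2·88 + 1·20 + -3·38 + 3·-2 = 260
u_10 = 1·260 + 2·184 + 1·88 + -3·20 + 3·38 = 770
u_11 = 1·770 + 2·260 + 1·184 + -3·88 + 3·20 = 1270
u_12 = 1·1270 + 2·770 + 1·260 + -3·184 + 3·88 = 2782
u_13 = 1·2782 + 2·1270 + 1·770 + -3·260 + 3·184 = 5864
u_14 = 1·5864 + 2·2782 + 1·1270 + -3·770 + 3·260 = 11168
u_15 = 1·11168 + 2·5864 + 1·2782 + -3·1270 + 3·770 = 24178
u_16 = 1·24178 + 2·11168 + 1·5864 + -3·2782 + 3·1270 = 47842

47842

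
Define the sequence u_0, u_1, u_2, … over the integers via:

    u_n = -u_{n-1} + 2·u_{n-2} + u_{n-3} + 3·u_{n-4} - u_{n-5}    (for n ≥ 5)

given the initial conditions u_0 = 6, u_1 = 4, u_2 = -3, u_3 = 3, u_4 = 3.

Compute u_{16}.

u_5 = -1·3 + 2·3 + 1·-3 + 3·4 + -1·6 = 6
u_6 = -1·6 + 2·3 + 1·3 + 3·-3 + -1·4 = -10
u_7 = -1·-10 + 2·6 + 1·3 + 3·3 + -1·-3 = 37
u_8 = -1·37 + 2·-10 + 1·6 + 3·3 + -1·3 = -45
u_9 = -1·-45 + 2·37 + 1·-10 + 3·6 + -1·3 = 124
u_10 = -1·124 + 2·-45 + 1·37 + 3·-10 + -1·6 = -213
u_11 = -1·-213 + 2·124 + 1·-45 + 3·37 + -1·-10 = 537
u_12 = -1·537 + 2·-213 + 1·124 + 3·-45 + -1·37 = -1011
u_13 = -1·-1011 + 2·537 + 1·-213 + 3·124 + -1·-45 = 2289
u_14 = -1·2289 + 2·-1011 + 1·537 + 3·-213 + -1·124 = -4537
u_15 = -1·-4537 + 2·2289 + 1·-1011 + 3·537 + -1·-213 = 9928
u_16 = -1·9928 + 2·-4537 + 1·2289 + 3·-1011 + -1·537 = -20283

-20283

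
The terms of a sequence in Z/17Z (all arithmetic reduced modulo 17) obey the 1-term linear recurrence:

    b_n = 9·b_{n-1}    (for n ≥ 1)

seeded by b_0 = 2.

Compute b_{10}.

b_1 = 9·2 = 1
b_2 = 9·1 = 9
b_3 = 9·9 = 13
b_4 = 9·13 = 15
b_5 = 9·15 = 16
b_6 = 9·16 = 8
b_7 = 9·8 = 4
b_8 = 9·4 = 2
b_9 = 9·2 = 1
b_10 = 9·1 = 9

9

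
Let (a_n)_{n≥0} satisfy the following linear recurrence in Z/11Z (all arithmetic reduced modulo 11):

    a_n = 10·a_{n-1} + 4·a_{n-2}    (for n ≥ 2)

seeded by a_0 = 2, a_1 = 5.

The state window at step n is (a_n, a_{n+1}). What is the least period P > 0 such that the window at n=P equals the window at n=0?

n=0: window = (2, 5)
n=1: window = (5, 3)
n=2: window = (3, 6)
n=3: window = (6, 6)
n=4: window = (6, 7)
n=5: window = (7, 6)
n=6: window = (6, 0)
n=7: window = (0, 2)
n=8: window = (2, 9)
n=9: window = (9, 10)
n=10: window = (10, 4)
n=11: window = (4, 3)
n=12: window = (3, 2)
n=13: window = (2, 10)
n=14: window = (10, 9)
n=15: window = (9, 9)
n=16: window = (9, 5)
n=17: window = (5, 9)
n=18: window = (9, 0)
n=19: window = (0, 3)
n=20: window = (3, 8)
n=21: window = (8, 4)
n=22: window = (4, 6)
n=23: window = (6, 10)
n=24: window = (10, 3)
n=25: window = (3, 4)
n=26: window = (4, 8)
n=27: window = (8, 8)
n=28: window = (8, 2)
n=29: window = (2, 8)
n=30: window = (8, 0)
n=31: window = (0, 10)
n=32: window = (10, 1)
n=33: window = (1, 6)
n=34: window = (6, 9)
n=35: window = (9, 4)
n=36: window = (4, 10)
n=37: window = (10, 6)
n=38: window = (6, 1)
n=39: window = (1, 1)
n=40: window = (1, 3)
…
n=118: window = (3, 10)
n=119: window = (10, 2)
n=120: window = (2, 5)
window at n=120 equals window at n=0 → period = 120

120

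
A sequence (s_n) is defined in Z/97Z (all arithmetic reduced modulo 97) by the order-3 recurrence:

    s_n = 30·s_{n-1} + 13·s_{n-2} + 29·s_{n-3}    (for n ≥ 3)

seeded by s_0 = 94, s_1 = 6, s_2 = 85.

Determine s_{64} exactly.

s_3 = 30·85 + 13·6 + 29·94 = 19
s_4 = 30·19 + 13·85 + 29·6 = 6
s_5 = 30·6 + 13·19 + 29·85 = 79
s_6 = 30·79 + 13·6 + 29·19 = 89
s_7 = 30·89 + 13·79 + 29·6 = 88
s_8 = 30·88 + 13·89 + 29·79 = 74
s_9 = 30·74 + 13·88 + 29·89 = 28
s_10 = 30·28 + 13·74 + 29·88 = 86
s_11 = 30·86 + 13·28 + 29·74 = 46
s_12 = 30·46 + 13·86 + 29·28 = 12
s_13 = 30·12 + 13·46 + 29·86 = 57
s_14 = 30·57 + 13·12 + 29·46 = 96
s_15 = 30·96 + 13·57 + 29·12 = 89
s_16 = 30·89 + 13·96 + 29·57 = 42
s_17 = 30·42 + 13·89 + 29·96 = 60
s_18 = 30·60 + 13·42 + 29·89 = 77
s_19 = 30·77 + 13·60 + 29·42 = 40
s_20 = 30·40 + 13·77 + 29·60 = 61
s_21 = 30·61 + 13·40 + 29·77 = 24
s_22 = 30·24 + 13·61 + 29·40 = 54
s_23 = 30·54 + 13·24 + 29·61 = 15
s_24 = 30·15 + 13·54 + 29·24 = 5
s_25 = 30·5 + 13·15 + 29·54 = 68
s_26 = 30·68 + 13·5 + 29·15 = 18
s_27 = 30·18 + 13·68 + 29·5 = 17
s_28 = 30·17 + 13·18 + 29·68 = 0
s_29 = 30·0 + 13·17 + 29·18 = 64
s_30 = 30·64 + 13·0 + 29·17 = 85
s_31 = 30·85 + 13·64 + 29·0 = 84
s_32 = 30·84 + 13·85 + 29·64 = 49
s_33 = 30·49 + 13·84 + 29·85 = 80
s_34 = 30·80 + 13·49 + 29·84 = 41
s_35 = 30·41 + 13·80 + 29·49 = 5
s_36 = 30·5 + 13·41 + 29·80 = 93
s_37 = 30·93 + 13·5 + 29·41 = 67
s_38 = 30·67 + 13·93 + 29·5 = 66
s_39 = 30·66 + 13·67 + 29·93 = 19
s_40 = 30·19 + 13·66 + 29·67 = 73
s_41 = 30·73 + 13·19 + 29·66 = 83
s_42 = 30·83 + 13·73 + 29·19 = 13
s_43 = 30·13 + 13·83 + 29·73 = 94
s_44 = 30·94 + 13·13 + 29·83 = 61
s_45 = 30·61 + 13·94 + 29·13 = 34
s_46 = 30·34 + 13·61 + 29·94 = 77
s_47 = 30·77 + 13·34 + 29·61 = 59
s_48 = 30·59 + 13·77 + 29·34 = 71
s_49 = 30·71 + 13·59 + 29·77 = 86
s_50 = 30·86 + 13·71 + 29·59 = 73
s_51 = 30·73 + 13·86 + 29·71 = 32
s_52 = 30·32 + 13·73 + 29·86 = 38
s_53 = 30·38 + 13·32 + 29·73 = 84
s_54 = 30·84 + 13·38 + 29·32 = 62
s_55 = 30·62 + 13·84 + 29·38 = 77
s_56 = 30·77 + 13·62 + 29·84 = 23
s_57 = 30·23 + 13·77 + 29·62 = 94
s_58 = 30·94 + 13·23 + 29·77 = 17
s_59 = 30·17 + 13·94 + 29·23 = 71
s_60 = 30·71 + 13·17 + 29·94 = 33
s_61 = 30·33 + 13·71 + 29·17 = 78
s_62 = 30·78 + 13·33 + 29·71 = 75
s_63 = 30·75 + 13·78 + 29·33 = 50
s_64 = 30·50 + 13·75 + 29·78 = 81

81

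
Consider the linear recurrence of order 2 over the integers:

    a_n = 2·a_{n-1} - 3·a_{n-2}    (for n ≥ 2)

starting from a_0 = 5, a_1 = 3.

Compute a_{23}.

a_2 = 2·3 + -3·5 = -9
a_3 = 2·-9 + -3·3 = -27
a_4 = 2·-27 + -3·-9 = -27
a_5 = 2·-27 + -3·-27 = 27
a_6 = 2·27 + -3·-27 = 135
a_7 = 2·135 + -3·27 = 189
a_8 = 2·189 + -3·135 = -27
a_9 = 2·-27 + -3·189 = -621
a_10 = 2·-621 + -3·-27 = -1161
a_11 = 2·-1161 + -3·-621 = -459
a_12 = 2·-459 + -3·-1161 = 2565
a_13 = 2·2565 + -3·-459 = 6507
a_14 = 2·6507 + -3·2565 = 5319
a_15 = 2·5319 + -3·6507 = -8883
a_16 = 2·-8883 + -3·5319 = -33723
a_17 = 2·-33723 + -3·-8883 = -40797
a_18 = 2·-40797 + -3·-33723 = 19575
a_19 = 2·19575 + -3·-40797 = 161541
a_20 = 2·161541 + -3·19575 = 264357
a_21 = 2·264357 + -3·161541 = 44091
a_22 = 2·44091 + -3·264357 = -704889
a_23 = 2·-704889 + -3·44091 = -1542051

-1542051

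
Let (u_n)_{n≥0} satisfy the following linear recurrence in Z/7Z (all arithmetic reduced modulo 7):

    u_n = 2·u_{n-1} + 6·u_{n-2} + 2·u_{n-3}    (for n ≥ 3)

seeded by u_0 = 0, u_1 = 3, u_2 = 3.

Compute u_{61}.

u_3 = 2·3 + 6·3 + 2·0 = 3
u_4 = 2·3 + 6·3 + 2·3 = 2
u_5 = 2·2 + 6·3 + 2·3 = 0
u_6 = 2·0 + 6·2 + 2·3 = 4
u_7 = 2·4 + 6·0 + 2·2 = 5
u_8 = 2·5 + 6·4 + 2·0 = 6
u_9 = 2·6 + 6·5 + 2·4 = 1
u_10 = 2·1 + 6·6 + 2·5 = 6
u_11 = 2·6 + 6·1 + 2·6 = 2
u_12 = 2·2 + 6·6 + 2·1 = 0
u_13 = 2·0 + 6·2 + 2·6 = 3
u_14 = 2·3 + 6·0 + 2·2 = 3
(u_12, u_13, u_14) = (0, 3, 3) = (u_0, u_1, u_2), so the sequence has period 12.
61 ≡ 1 (mod 12), hence u_61 = u_1 = 3.

3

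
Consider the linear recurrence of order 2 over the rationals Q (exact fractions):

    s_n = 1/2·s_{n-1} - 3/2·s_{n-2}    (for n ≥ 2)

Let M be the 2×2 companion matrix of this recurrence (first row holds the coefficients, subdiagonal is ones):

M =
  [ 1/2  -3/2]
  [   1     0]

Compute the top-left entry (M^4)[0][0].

19/16

(M^4)[0][0] is the top entry after applying M 4 times to the unit state (1, 0). Equivalently it is h_{5} for the auxiliary sequence (h_n) obeying the same recurrence with h_1 = 1 and h_i = 0 for 0 ≤ i < 1:
h_2 = 1/2·1 + -3/2·0 = 1/2
h_3 = 1/2·1/2 + -3/2·1 = -5/4
h_4 = 1/2·-5/4 + -3/2·1/2 = -11/8
h_5 = 1/2·-11/8 + -3/2·-5/4 = 19/16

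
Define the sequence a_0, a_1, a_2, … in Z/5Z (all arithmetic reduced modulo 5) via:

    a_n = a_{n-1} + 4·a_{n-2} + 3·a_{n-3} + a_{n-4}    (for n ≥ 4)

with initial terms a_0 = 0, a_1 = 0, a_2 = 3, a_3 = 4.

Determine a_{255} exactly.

1

a_4 = 1·4 + 4·3 + 3·0 + 1·0 = 1
a_5 = 1·1 + 4·4 + 3·3 + 1·0 = 1
a_6 = 1·1 + 4·1 + 3·4 + 1·3 = 0
a_7 = 1·0 + 4·1 + 3·1 + 1·4 = 1
a_8 = 1·1 + 4·0 + 3·1 + 1·1 = 0
a_9 = 1·0 + 4·1 + 3·0 + 1·1 = 0
a_10 = 1·0 + 4·0 + 3·1 + 1·0 = 3
a_11 = 1·3 + 4·0 + 3·0 + 1·1 = 4
(a_8, a_9, a_10, a_11) = (0, 0, 3, 4) = (a_0, a_1, a_2, a_3), so the sequence has period 8.
255 ≡ 7 (mod 8), hence a_255 = a_7 = 1.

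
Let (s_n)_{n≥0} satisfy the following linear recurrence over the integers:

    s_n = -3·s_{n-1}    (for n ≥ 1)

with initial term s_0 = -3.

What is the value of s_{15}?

43046721

s_1 = -3·-3 = 9
s_2 = -3·9 = -27
s_3 = -3·-27 = 81
s_4 = -3·81 = -243
s_5 = -3·-243 = 729
s_6 = -3·729 = -2187
s_7 = -3·-2187 = 6561
s_8 = -3·6561 = -19683
s_9 = -3·-19683 = 59049
s_10 = -3·59049 = -177147
s_11 = -3·-177147 = 531441
s_12 = -3·531441 = -1594323
s_13 = -3·-1594323 = 4782969
s_14 = -3·4782969 = -14348907
s_15 = -3·-14348907 = 43046721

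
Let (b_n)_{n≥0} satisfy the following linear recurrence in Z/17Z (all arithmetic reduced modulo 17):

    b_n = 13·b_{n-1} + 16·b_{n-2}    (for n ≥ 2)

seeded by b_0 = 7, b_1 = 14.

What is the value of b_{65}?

b_2 = 13·14 + 16·7 = 5
b_3 = 13·5 + 16·14 = 0
b_4 = 13·0 + 16·5 = 12
b_5 = 13·12 + 16·0 = 3
b_6 = 13·3 + 16·12 = 10
b_7 = 13·10 + 16·3 = 8
b_8 = 13·8 + 16·10 = 9
b_9 = 13·9 + 16·8 = 7
b_10 = 13·7 + 16·9 = 14
(b_9, b_10) = (7, 14) = (b_0, b_1), so the sequence has period 9.
65 ≡ 2 (mod 9), hence b_65 = b_2 = 5.

5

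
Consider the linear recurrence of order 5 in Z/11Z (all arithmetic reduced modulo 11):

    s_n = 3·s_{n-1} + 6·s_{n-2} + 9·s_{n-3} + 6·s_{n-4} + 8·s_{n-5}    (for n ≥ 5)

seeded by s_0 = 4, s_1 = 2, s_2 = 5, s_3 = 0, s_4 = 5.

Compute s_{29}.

s_5 = 3·5 + 6·0 + 9·5 + 6·2 + 8·4 = 5
s_6 = 3·5 + 6·5 + 9·0 + 6·5 + 8·2 = 3
s_7 = 3·3 + 6·5 + 9·5 + 6·0 + 8·5 = 3
s_8 = 3·3 + 6·3 + 9·5 + 6·5 + 8·0 = 3
s_9 = 3·3 + 6·3 + 9·3 + 6·5 + 8·5 = 3
s_10 = 3·3 + 6·3 + 9·3 + 6·3 + 8·5 = 2
s_11 = 3·2 + 6·3 + 9·3 + 6·3 + 8·3 = 5
s_12 = 3·5 + 6·2 + 9·3 + 6·3 + 8·3 = 8
s_13 = 3·8 + 6·5 + 9·2 + 6·3 + 8·3 = 4
s_14 = 3·4 + 6·8 + 9·5 + 6·2 + 8·3 = 9
s_15 = 3·9 + 6·4 + 9·8 + 6·5 + 8·2 = 4
s_16 = 3·4 + 6·9 + 9·4 + 6·8 + 8·5 = 3
s_17 = 3·3 + 6·4 + 9·9 + 6·4 + 8·8 = 4
s_18 = 3·4 + 6·3 + 9·4 + 6·9 + 8·4 = 9
s_19 = 3·9 + 6·4 + 9·3 + 6·4 + 8·9 = 9
s_20 = 3·9 + 6·9 + 9·4 + 6·3 + 8·4 = 2
s_21 = 3·2 + 6·9 + 9·9 + 6·4 + 8·3 = 2
s_22 = 3·2 + 6·2 + 9·9 + 6·9 + 8·4 = 9
s_23 = 3·9 + 6·2 + 9·2 + 6·9 + 8·9 = 7
s_24 = 3·7 + 6·9 + 9·2 + 6·2 + 8·9 = 1
s_25 = 3·1 + 6·7 + 9·9 + 6·2 + 8·2 = 0
s_26 = 3·0 + 6·1 + 9·7 + 6·9 + 8·2 = 7
s_27 = 3·7 + 6·0 + 9·1 + 6·7 + 8·9 = 1
s_28 = 3·1 + 6·7 + 9·0 + 6·1 + 8·7 = 8
s_29 = 3·8 + 6·1 + 9·7 + 6·0 + 8·1 = 2

2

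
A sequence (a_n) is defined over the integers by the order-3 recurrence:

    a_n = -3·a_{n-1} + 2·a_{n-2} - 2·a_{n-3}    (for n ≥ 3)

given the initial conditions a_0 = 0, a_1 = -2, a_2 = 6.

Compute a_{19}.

-26114090830

a_3 = -3·6 + 2·-2 + -2·0 = -22
a_4 = -3·-22 + 2·6 + -2·-2 = 82
a_5 = -3·82 + 2·-22 + -2·6 = -302
a_6 = -3·-302 + 2·82 + -2·-22 = 1114
a_7 = -3·1114 + 2·-302 + -2·82 = -4110
a_8 = -3·-4110 + 2·1114 + -2·-302 = 15162
a_9 = -3·15162 + 2·-4110 + -2·1114 = -55934
a_10 = -3·-55934 + 2·15162 + -2·-4110 = 206346
a_11 = -3·206346 + 2·-55934 + -2·15162 = -761230
a_12 = -3·-761230 + 2·206346 + -2·-55934 = 2808250
a_13 = -3·2808250 + 2·-761230 + -2·206346 = -10359902
a_14 = -3·-10359902 + 2·2808250 + -2·-761230 = 38218666
a_15 = -3·38218666 + 2·-10359902 + -2·2808250 = -140992302
a_16 = -3·-140992302 + 2·38218666 + -2·-10359902 = 520134042
a_17 = -3·520134042 + 2·-140992302 + -2·38218666 = -1918824062
a_18 = -3·-1918824062 + 2·520134042 + -2·-140992302 = 7078724874
a_19 = -3·7078724874 + 2·-1918824062 + -2·520134042 = -26114090830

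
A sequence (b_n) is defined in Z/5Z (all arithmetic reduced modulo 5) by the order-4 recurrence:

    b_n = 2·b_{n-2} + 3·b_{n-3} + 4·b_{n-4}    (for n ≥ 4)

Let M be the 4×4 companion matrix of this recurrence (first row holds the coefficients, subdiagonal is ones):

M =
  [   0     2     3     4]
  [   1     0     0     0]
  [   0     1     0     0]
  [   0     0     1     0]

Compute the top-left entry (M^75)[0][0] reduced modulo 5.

(M^75)[0][0] is the top entry after applying M 75 times to the unit state (1, 0, 0, 0). Equivalently it is h_{78} for the auxiliary sequence (h_n) obeying the same recurrence with h_3 = 1 and h_i = 0 for 0 ≤ i < 3:
h_4 = 0·1 + 2·0 + 3·0 + 4·0 = 0
h_5 = 0·0 + 2·1 + 3·0 + 4·0 = 2
h_6 = 0·2 + 2·0 + 3·1 + 4·0 = 3
h_7 = 0·3 + 2·2 + 3·0 + 4·1 = 3
h_8 = 0·3 + 2·3 + 3·2 + 4·0 = 2
h_9 = 0·2 + 2·3 + 3·3 + 4·2 = 3
h_10 = 0·3 + 2·2 + 3·3 + 4·3 = 0
h_11 = 0·0 + 2·3 + 3·2 + 4·3 = 4
h_12 = 0·4 + 2·0 + 3·3 + 4·2 = 2
h_13 = 0·2 + 2·4 + 3·0 + 4·3 = 0
h_14 = 0·0 + 2·2 + 3·4 + 4·0 = 1
h_15 = 0·1 + 2·0 + 3·2 + 4·4 = 2
h_16 = 0·2 + 2·1 + 3·0 + 4·2 = 0
h_17 = 0·0 + 2·2 + 3·1 + 4·0 = 2
h_18 = 0·2 + 2·0 + 3·2 + 4·1 = 0
h_19 = 0·0 + 2·2 + 3·0 + 4·2 = 2
h_20 = 0·2 + 2·0 + 3·2 + 4·0 = 1
h_21 = 0·1 + 2·2 + 3·0 + 4·2 = 2
h_22 = 0·2 + 2·1 + 3·2 + 4·0 = 3
h_23 = 0·3 + 2·2 + 3·1 + 4·2 = 0
h_24 = 0·0 + 2·3 + 3·2 + 4·1 = 1
h_25 = 0·1 + 2·0 + 3·3 + 4·2 = 2
h_26 = 0·2 + 2·1 + 3·0 + 4·3 = 4
h_27 = 0·4 + 2·2 + 3·1 + 4·0 = 2
h_28 = 0·2 + 2·4 + 3·2 + 4·1 = 3
h_29 = 0·3 + 2·2 + 3·4 + 4·2 = 4
h_30 = 0·4 + 2·3 + 3·2 + 4·4 = 3
h_31 = 0·3 + 2·4 + 3·3 + 4·2 = 0
h_32 = 0·0 + 2·3 + 3·4 + 4·3 = 0
h_33 = 0·0 + 2·0 + 3·3 + 4·4 = 0
h_34 = 0·0 + 2·0 + 3·0 + 4·3 = 2
h_35 = 0·2 + 2·0 + 3·0 + 4·0 = 0
h_36 = 0·0 + 2·2 + 3·0 + 4·0 = 4
h_37 = 0·4 + 2·0 + 3·2 + 4·0 = 1
h_38 = 0·1 + 2·4 + 3·0 + 4·2 = 1
h_39 = 0·1 + 2·1 + 3·4 + 4·0 = 4
h_40 = 0·4 + 2·1 + 3·1 + 4·4 = 1
h_41 = 0·1 + 2·4 + 3·1 + 4·1 = 0
h_42 = 0·0 + 2·1 + 3·4 + 4·1 = 3
h_43 = 0·3 + 2·0 + 3·1 + 4·4 = 4
h_44 = 0·4 + 2·3 + 3·0 + 4·1 = 0
h_45 = 0·0 + 2·4 + 3·3 + 4·0 = 2
h_46 = 0·2 + 2·0 + 3·4 + 4·3 = 4
h_47 = 0·4 + 2·2 + 3·0 + 4·4 = 0
h_48 = 0·0 + 2·4 + 3·2 + 4·0 = 4
h_49 = 0·4 + 2·0 + 3·4 + 4·2 = 0
h_50 = 0·0 + 2·4 + 3·0 + 4·4 = 4
h_51 = 0·4 + 2·0 + 3·4 + 4·0 = 2
h_52 = 0·2 + 2·4 + 3·0 + 4·4 = 4
h_53 = 0·4 + 2·2 + 3·4 + 4·0 = 1
h_54 = 0·1 + 2·4 + 3·2 + 4·4 = 0
h_55 = 0·0 + 2·1 + 3·4 + 4·2 = 2
h_56 = 0·2 + 2·0 + 3·1 + 4·4 = 4
h_57 = 0·4 + 2·2 + 3·0 + 4·1 = 3
h_58 = 0·3 + 2·4 + 3·2 + 4·0 = 4
h_59 = 0·4 + 2·3 + 3·4 + 4·2 = 1
h_60 = 0·1 + 2·4 + 3·3 + 4·4 = 3
h_61 = 0·3 + 2·1 + 3·4 + 4·3 = 1
h_62 = 0·1 + 2·3 + 3·1 + 4·4 = 0
h_63 = 0·0 + 2·1 + 3·3 + 4·1 = 0
h_64 = 0·0 + 2·0 + 3·1 + 4·3 = 0
h_65 = 0·0 + 2·0 + 3·0 + 4·1 = 4
h_66 = 0·4 + 2·0 + 3·0 + 4·0 = 0
h_67 = 0·0 + 2·4 + 3·0 + 4·0 = 3
h_68 = 0·3 + 2·0 + 3·4 + 4·0 = 2
h_69 = 0·2 + 2·3 + 3·0 + 4·4 = 2
h_70 = 0·2 + 2·2 + 3·3 + 4·0 = 3
h_71 = 0·3 + 2·2 + 3·2 + 4·3 = 2
h_72 = 0·2 + 2·3 + 3·2 + 4·2 = 0
h_73 = 0·0 + 2·2 + 3·3 + 4·2 = 1
h_74 = 0·1 + 2·0 + 3·2 + 4·3 = 3
h_75 = 0·3 + 2·1 + 3·0 + 4·2 = 0
h_76 = 0·0 + 2·3 + 3·1 + 4·0 = 4
h_77 = 0·4 + 2·0 + 3·3 + 4·1 = 3
h_78 = 0·3 + 2·4 + 3·0 + 4·3 = 0

0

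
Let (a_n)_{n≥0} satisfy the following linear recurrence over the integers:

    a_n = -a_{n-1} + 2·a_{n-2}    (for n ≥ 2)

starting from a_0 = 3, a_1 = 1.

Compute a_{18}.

a_2 = -1·1 + 2·3 = 5
a_3 = -1·5 + 2·1 = -3
a_4 = -1·-3 + 2·5 = 13
a_5 = -1·13 + 2·-3 = -19
a_6 = -1·-19 + 2·13 = 45
a_7 = -1·45 + 2·-19 = -83
a_8 = -1·-83 + 2·45 = 173
a_9 = -1·173 + 2·-83 = -339
a_10 = -1·-339 + 2·173 = 685
a_11 = -1·685 + 2·-339 = -1363
a_12 = -1·-1363 + 2·685 = 2733
a_13 = -1·2733 + 2·-1363 = -5459
a_14 = -1·-5459 + 2·2733 = 10925
a_15 = -1·10925 + 2·-5459 = -21843
a_16 = -1·-21843 + 2·10925 = 43693
a_17 = -1·43693 + 2·-21843 = -87379
a_18 = -1·-87379 + 2·43693 = 174765

174765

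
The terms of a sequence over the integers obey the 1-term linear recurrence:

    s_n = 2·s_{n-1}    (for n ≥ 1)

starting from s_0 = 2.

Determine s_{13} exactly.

16384

s_1 = 2·2 = 4
s_2 = 2·4 = 8
s_3 = 2·8 = 16
s_4 = 2·16 = 32
s_5 = 2·32 = 64
s_6 = 2·64 = 128
s_7 = 2·128 = 256
s_8 = 2·256 = 512
s_9 = 2·512 = 1024
s_10 = 2·1024 = 2048
s_11 = 2·2048 = 4096
s_12 = 2·4096 = 8192
s_13 = 2·8192 = 16384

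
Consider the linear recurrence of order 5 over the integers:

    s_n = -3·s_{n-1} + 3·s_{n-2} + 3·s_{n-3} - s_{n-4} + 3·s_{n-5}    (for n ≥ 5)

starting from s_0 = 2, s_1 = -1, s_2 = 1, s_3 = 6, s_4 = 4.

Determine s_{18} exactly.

-129516458

s_5 = -3·4 + 3·6 + 3·1 + -1·-1 + 3·2 = 16
s_6 = -3·16 + 3·4 + 3·6 + -1·1 + 3·-1 = -22
s_7 = -3·-22 + 3·16 + 3·4 + -1·6 + 3·1 = 123
s_8 = -3·123 + 3·-22 + 3·16 + -1·4 + 3·6 = -373
s_9 = -3·-373 + 3·123 + 3·-22 + -1·16 + 3·4 = 1418
s_10 = -3·1418 + 3·-373 + 3·123 + -1·-22 + 3·16 = -4934
s_11 = -3·-4934 + 3·1418 + 3·-373 + -1·123 + 3·-22 = 17748
s_12 = -3·17748 + 3·-4934 + 3·1418 + -1·-373 + 3·123 = -63050
s_13 = -3·-63050 + 3·17748 + 3·-4934 + -1·1418 + 3·-373 = 225055
s_14 = -3·225055 + 3·-63050 + 3·17748 + -1·-4934 + 3·1418 = -801883
s_15 = -3·-801883 + 3·225055 + 3·-63050 + -1·17748 + 3·-4934 = 2859114
s_16 = -3·2859114 + 3·-801883 + 3·225055 + -1·-63050 + 3·17748 = -10191532
s_17 = -3·-10191532 + 3·2859114 + 3·-801883 + -1·225055 + 3·-63050 = 36332084
s_18 = -3·36332084 + 3·-10191532 + 3·2859114 + -1·-801883 + 3·225055 = -129516458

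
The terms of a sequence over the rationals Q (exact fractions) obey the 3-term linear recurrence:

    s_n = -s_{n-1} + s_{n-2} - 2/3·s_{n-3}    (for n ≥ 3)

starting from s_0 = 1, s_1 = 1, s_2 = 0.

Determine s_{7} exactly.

41/9

s_3 = -1·0 + 1·1 + -2/3·1 = 1/3
s_4 = -1·1/3 + 1·0 + -2/3·1 = -1
s_5 = -1·-1 + 1·1/3 + -2/3·0 = 4/3
s_6 = -1·4/3 + 1·-1 + -2/3·1/3 = -23/9
s_7 = -1·-23/9 + 1·4/3 + -2/3·-1 = 41/9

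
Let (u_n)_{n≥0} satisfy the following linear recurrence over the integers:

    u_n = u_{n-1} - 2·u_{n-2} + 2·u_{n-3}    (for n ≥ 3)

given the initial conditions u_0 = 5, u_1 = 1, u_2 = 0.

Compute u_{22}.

u_3 = 1·0 + -2·1 + 2·5 = 8
u_4 = 1·8 + -2·0 + 2·1 = 10
u_5 = 1·10 + -2·8 + 2·0 = -6
u_6 = 1·-6 + -2·10 + 2·8 = -10
u_7 = 1·-10 + -2·-6 + 2·10 = 22
u_8 = 1·22 + -2·-10 + 2·-6 = 30
u_9 = 1·30 + -2·22 + 2·-10 = -34
u_10 = 1·-34 + -2·30 + 2·22 = -50
u_11 = 1·-50 + -2·-34 + 2·30 = 78
u_12 = 1·78 + -2·-50 + 2·-34 = 110
u_13 = 1·110 + -2·78 + 2·-50 = -146
u_14 = 1·-146 + -2·110 + 2·78 = -210
u_15 = 1·-210 + -2·-146 + 2·110 = 302
u_16 = 1·302 + -2·-210 + 2·-146 = 430
u_17 = 1·430 + -2·302 + 2·-210 = -594
u_18 = 1·-594 + -2·430 + 2·302 = -850
u_19 = 1·-850 + -2·-594 + 2·430 = 1198
u_20 = 1·1198 + -2·-850 + 2·-594 = 1710
u_21 = 1·1710 + -2·1198 + 2·-850 = -2386
u_22 = 1·-2386 + -2·1710 + 2·1198 = -3410

-3410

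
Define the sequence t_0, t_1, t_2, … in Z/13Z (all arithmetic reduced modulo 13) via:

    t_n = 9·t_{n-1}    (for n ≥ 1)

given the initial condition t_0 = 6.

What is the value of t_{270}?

t_1 = 9·6 = 2
t_2 = 9·2 = 5
t_3 = 9·5 = 6
(t_3) = (6) = (t_0), so the sequence has period 3.
270 ≡ 0 (mod 3), hence t_270 = t_0 = 6.

6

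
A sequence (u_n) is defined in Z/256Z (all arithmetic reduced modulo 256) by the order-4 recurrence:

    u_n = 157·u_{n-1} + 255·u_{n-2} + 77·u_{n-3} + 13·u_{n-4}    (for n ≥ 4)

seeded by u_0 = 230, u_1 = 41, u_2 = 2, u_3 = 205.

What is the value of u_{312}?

u_4 = 157·205 + 255·2 + 77·41 + 13·230 = 186
u_5 = 157·186 + 255·205 + 77·2 + 13·41 = 244
u_6 = 157·244 + 255·186 + 77·205 + 13·2 = 173
u_7 = 157·173 + 255·244 + 77·186 + 13·205 = 128
u_8 = 157·128 + 255·173 + 77·244 + 13·186 = 169
u_9 = 157·169 + 255·128 + 77·173 + 13·244 = 146
Continuing the recurrence:
  u_10 = 42;  u_11 = 133;  u_12 = 230;  u_13 = 149;  u_14 = 158;  u_15 = 64
  u_16 = 33;  u_17 = 20;  u_18 = 105;  u_19 = 126;  u_20 = 142;  u_21 = 49
  u_22 = 186;  u_23 = 253;  u_24 = 98;  u_25 = 140;  u_26 = 5;  u_27 = 216
  u_28 = 137;  u_29 = 202;  u_30 = 146;  u_31 = 237;  u_32 = 126;  u_33 = 133
  u_34 = 198;  u_35 = 216;  u_36 = 25;  u_37 = 204;  u_38 = 9;  u_39 = 54
  u_40 = 182;  u_41 = 121;  u_42 = 50;  u_43 = 173;  u_44 = 138;  u_45 = 36
  u_46 = 29;  u_47 = 240;  u_48 = 233;  u_49 = 130;  u_50 = 122;  u_51 = 149
  u_52 = 214;  u_53 = 245;  u_54 = 110;  u_55 = 112;  u_56 = 209;  u_57 = 68
  u_58 = 41;  u_59 = 110;  u_60 = 94;  u_61 = 1;  u_62 = 106;  u_63 = 221
  u_64 = 50;  u_65 = 188;  u_66 = 245;  u_67 = 200;  u_68 = 201;  u_69 = 186
  u_70 = 226;  u_71 = 125;  u_72 = 238;  u_73 = 229;  u_74 = 150;  u_75 = 8
  u_76 = 73;  u_77 = 124;  u_78 = 201;  u_79 = 38;  u_80 = 134;  u_81 = 201
  u_82 = 98;  u_83 = 141;  u_84 = 90;  u_85 = 84;  u_86 = 141;  u_87 = 96
  u_88 = 41;  u_89 = 114;  u_90 = 202;  u_91 = 165;  u_92 = 198;  u_93 = 85
  u_94 = 62;  u_95 = 160;  u_96 = 129;  u_97 = 116;  u_98 = 233;  u_99 = 94
  u_100 = 46;  u_101 = 209;  u_102 = 26;  u_103 = 189;  u_104 = 2;  u_105 = 236
  u_106 = 229;  u_107 = 184;  u_108 = 9;  u_109 = 170;  u_110 = 50;  u_111 = 13
  u_112 = 94;  u_113 = 69;  u_114 = 102;  u_115 = 56;  u_116 = 121;  u_117 = 44
  u_118 = 137;  u_119 = 22;  u_120 = 86;  u_121 = 25;  u_122 = 146;  u_123 = 109
  u_124 = 42;  u_125 = 132;  u_126 = 253;  u_127 = 208;  u_128 = 105;  u_129 = 98
  u_130 = 26;  u_131 = 181;  u_132 = 182;  u_133 = 181;  u_134 = 14;  u_135 = 208
  u_136 = 49;  u_137 = 164;  u_138 = 169;  u_139 = 78;  u_140 = 254;  u_141 = 161
  u_142 = 202;  u_143 = 157;  u_144 = 210;  u_145 = 28;  u_146 = 213;  u_147 = 168
  u_148 = 73;  u_149 = 154;  u_150 = 130;  u_151 = 157;  u_152 = 206;  u_153 = 165
  u_154 = 54;  u_155 = 104;  u_156 = 169;  u_157 = 220;  u_158 = 73;  u_159 = 6
  u_160 = 38;  u_161 = 105;  u_162 = 194;  u_163 = 77;  u_164 = 250;  u_165 = 180
  u_166 = 109;  u_167 = 64;  u_168 = 169;  u_169 = 82;  u_170 = 106;  u_171 = 197
  u_172 = 166;  u_173 = 21;  u_174 = 222;  u_175 = 0;  u_176 = 225;  u_177 = 212
  u_178 = 105;  u_179 = 62;  u_180 = 206;  u_181 = 113;  u_182 = 122;  u_183 = 125
  u_184 = 162;  u_185 = 76;  u_186 = 197;  u_187 = 152;  u_188 = 137;  u_189 = 138
  u_190 = 210;  u_191 = 45;  u_192 = 62;  u_193 = 5;  u_194 = 6;  u_195 = 152
  u_196 = 217;  u_197 = 140;  u_198 = 9;  u_199 = 246;  u_200 = 246;  u_201 = 185
  u_202 = 242;  u_203 = 45;  u_204 = 202;  u_205 = 228;  u_206 = 221;  u_207 = 176
  u_208 = 233;  u_209 = 66;  u_210 = 186;  u_211 = 213;  u_212 = 150;  u_213 = 117
  u_214 = 174;  u_215 = 48;  u_216 = 145;  u_217 = 4;  u_218 = 41;  u_219 = 46
  u_220 = 158;  u_221 = 65;  u_222 = 42;  u_223 = 93;  u_224 = 114;  u_225 = 124
  u_226 = 181;  u_227 = 136;  u_228 = 201;  u_229 = 122;  u_230 = 34;  u_231 = 189
  u_232 = 174;  u_233 = 101;  u_234 = 214;  u_235 = 200;  u_236 = 9;  u_237 = 60
  u_238 = 201;  u_239 = 230;  u_240 = 198;  u_241 = 9;  u_242 = 34;  u_243 = 13
  u_244 = 154;  u_245 = 20;  u_246 = 77;  u_247 = 32;  u_248 = 41;  u_249 = 50
  u_250 = 10;  u_251 = 229;  u_252 = 134;  u_253 = 213;  u_254 = 126;  u_255 = 96
  u_256 = 65;  u_257 = 52;  u_258 = 233;  u_259 = 30;  u_260 = 110;  u_261 = 17
  u_262 = 218;  u_263 = 61;  u_264 = 66;  u_265 = 172;  u_266 = 165;  u_267 = 120
  u_268 = 9;  u_269 = 106;  u_270 = 114;  u_271 = 77;  u_272 = 30;  u_273 = 197
  u_274 = 166;  u_275 = 248;  u_276 = 57;  u_277 = 236;  u_278 = 137;  u_279 = 214
  u_280 = 150;  u_281 = 89;  u_282 = 82;  u_283 = 237;  u_284 = 106;  u_285 = 68
  u_286 = 189;  u_287 = 144;  u_288 = 105;  u_289 = 34;  u_290 = 90;  u_291 = 245
  u_292 = 118;  u_293 = 53;  u_294 = 78;  u_295 = 144;  u_296 = 241;  u_297 = 100
  u_298 = 169;  u_299 = 14;  u_300 = 62;  u_301 = 225;  u_302 = 138;  u_303 = 29
  u_304 = 18;  u_305 = 220;  u_306 = 149;  u_307 = 104;  u_308 = 73;  u_309 = 90
  u_310 = 194
u_311 = 157·194 + 255·90 + 77·73 + 13·104 = 221
u_312 = 157·221 + 255·194 + 77·90 + 13·73 = 142

142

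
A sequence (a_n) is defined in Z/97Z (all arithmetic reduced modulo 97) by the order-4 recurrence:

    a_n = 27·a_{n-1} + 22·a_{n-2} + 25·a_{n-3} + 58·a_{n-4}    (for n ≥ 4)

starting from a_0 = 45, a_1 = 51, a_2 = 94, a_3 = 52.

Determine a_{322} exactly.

13

a_4 = 27·52 + 22·94 + 25·51 + 58·45 = 82
a_5 = 27·82 + 22·52 + 25·94 + 58·51 = 33
a_6 = 27·33 + 22·82 + 25·52 + 58·94 = 38
a_7 = 27·38 + 22·33 + 25·82 + 58·52 = 28
a_8 = 27·28 + 22·38 + 25·33 + 58·82 = 92
a_9 = 27·92 + 22·28 + 25·38 + 58·33 = 47
Continuing the recurrence:
  a_10 = 86;  a_11 = 5;  a_12 = 2;  a_13 = 93;  a_14 = 5;  a_15 = 96
  a_16 = 2;  a_17 = 22;  a_18 = 30;  a_19 = 25;  a_20 = 61;  a_21 = 52
  a_22 = 67;  a_23 = 11;  a_24 = 13;  a_25 = 46;  a_26 = 63;  a_27 = 87
  a_28 = 13;  a_29 = 9;  a_30 = 53;  a_31 = 16;  a_32 = 55;  a_33 = 95
  a_34 = 71;  a_35 = 5;  a_36 = 84;  a_37 = 60;  a_38 = 48;  a_39 = 59
  a_40 = 0;  a_41 = 61;  a_42 = 86;  a_43 = 5;  a_44 = 60;  a_45 = 46
  a_46 = 12;  a_47 = 22;  a_48 = 56;  a_49 = 17;  a_50 = 27;  a_51 = 93
  a_52 = 85;  a_53 = 85;  a_54 = 5;  a_55 = 18;  a_56 = 85;  a_57 = 83
  a_58 = 1;  a_59 = 75;  a_60 = 31;  a_61 = 51;  a_62 = 15;  a_63 = 56
  a_64 = 65;  a_65 = 15;  a_66 = 31;  a_67 = 26;  a_68 = 0;  a_69 = 83
  a_70 = 33;  a_71 = 54;  a_72 = 88;  a_73 = 85;  a_74 = 26;  a_75 = 47
  a_76 = 49;  a_77 = 80;  a_78 = 4;  a_79 = 96;  a_80 = 53;  a_81 = 38
  a_82 = 71;  a_83 = 43;  a_84 = 54;  a_85 = 78;  a_86 = 48;  a_87 = 66
  a_88 = 63;  a_89 = 50;  a_90 = 89;  a_91 = 79;  a_92 = 71;  a_93 = 50
  a_94 = 58;  a_95 = 2;  a_96 = 5;  a_97 = 67;  a_98 = 95;  a_99 = 12
  a_100 = 14;  a_101 = 16;  a_102 = 51;  a_103 = 59;  a_104 = 47;  a_105 = 17
  a_106 = 9;  a_107 = 73;  a_108 = 82;  a_109 = 84;  a_110 = 17;  a_111 = 55
  a_112 = 82;  a_113 = 88;  a_114 = 42;  a_115 = 65;  a_116 = 32;  a_117 = 9
  a_118 = 61;  a_119 = 13;  a_120 = 88;  a_121 = 53;  a_122 = 52;  a_123 = 92
  a_124 = 66;  a_125 = 32;  a_126 = 66;  a_127 = 63;  a_128 = 21;  a_129 = 27
  a_130 = 95;  a_131 = 63;  a_132 = 58;  a_133 = 6;  a_134 = 84;  a_135 = 35
  a_136 = 2;  a_137 = 71;  a_138 = 45;  a_139 = 7;  a_140 = 63;  a_141 = 17
  a_142 = 71;  a_143 = 4;  a_144 = 26;  a_145 = 59;  a_146 = 78;  a_147 = 18
  a_148 = 44;  a_149 = 69;  a_150 = 45;  a_151 = 27;  a_152 = 79;  a_153 = 94
  a_154 = 92;  a_155 = 42;  a_156 = 2;  a_157 = 0;  a_158 = 28;  a_159 = 41
  a_160 = 93;  a_161 = 39;  a_162 = 25;  a_163 = 28;  a_164 = 12;  a_165 = 44
  a_166 = 13;  a_167 = 42;  a_168 = 15;  a_169 = 35;  a_170 = 72;  a_171 = 93
  a_172 = 20;  a_173 = 14;  a_174 = 44;  a_175 = 18;  a_176 = 54;  a_177 = 80
  a_178 = 45;  a_179 = 34;  a_180 = 56;  a_181 = 71;  a_182 = 13;  a_183 = 47
  a_184 = 79;  a_185 = 44;  a_186 = 5;  a_187 = 81;  a_188 = 25;  a_189 = 90
  a_190 = 57;  a_191 = 15;  a_192 = 24;  a_193 = 57;  a_194 = 25;  a_195 = 4
  a_196 = 80;  a_197 = 68;  a_198 = 5;  a_199 = 80;  a_200 = 74;  a_201 = 67
  a_202 = 4;  a_203 = 21;  a_204 = 26;  a_205 = 9;  a_206 = 20;  a_207 = 84
  a_208 = 76;  a_209 = 72;  a_210 = 86;  a_211 = 8;  a_212 = 71;  a_213 = 77
  a_214 = 2;  a_215 = 10;  a_216 = 52;  a_217 = 29;  a_218 = 62;  a_219 = 21
  a_220 = 46;  a_221 = 86;  a_222 = 83;  a_223 = 2;  a_224 = 5;  a_225 = 64
  a_226 = 9;  a_227 = 49;  a_228 = 16;  a_229 = 15;  a_230 = 79;  a_231 = 79
  a_232 = 33;  a_233 = 42;  a_234 = 75;  a_235 = 14;  a_236 = 45;  a_237 = 14
  a_238 = 54;  a_239 = 17;  a_240 = 48;  a_241 = 49;  a_242 = 19;  a_243 = 91
  a_244 = 94;  a_245 = 0;  a_246 = 13;  a_247 = 25;  a_248 = 11;  a_249 = 8
  a_250 = 91;  a_251 = 90;  a_252 = 32;  a_253 = 54;  a_254 = 87;  a_255 = 51
  a_256 = 95;  a_257 = 70;  a_258 = 19;  a_259 = 14;  a_260 = 5;  a_261 = 31
  a_262 = 71;  a_263 = 44;  a_264 = 32;  a_265 = 70;  a_266 = 52;  a_267 = 88
  a_268 = 45;  a_269 = 72;  a_270 = 2;  a_271 = 10;  a_272 = 68;  a_273 = 74
  a_274 = 77;  a_275 = 70;  a_276 = 66;  a_277 = 33;  a_278 = 23;  a_279 = 73
  a_280 = 49;  a_281 = 83;  a_282 = 76;  a_283 = 25;  a_284 = 86;  a_285 = 80
  a_286 = 64;  a_287 = 7;  a_288 = 49;  a_289 = 54;  a_290 = 21;  a_291 = 88
  a_292 = 46;  a_293 = 45;  a_294 = 19;  a_295 = 94;  a_296 = 56;  a_297 = 69
  a_298 = 48;  a_299 = 63;  a_300 = 67;  a_301 = 55;  a_302 = 43;  a_303 = 37
  a_304 = 28;  a_305 = 15;  a_306 = 75;  a_307 = 60;  a_308 = 31;  a_309 = 52
  a_310 = 79;  a_311 = 63;  a_312 = 38;  a_313 = 31;  a_314 = 70;  a_315 = 95
  a_316 = 3;  a_317 = 93;  a_318 = 88;  a_319 = 16;  a_320 = 17
a_321 = 27·17 + 22·16 + 25·88 + 58·93 = 63
a_322 = 27·63 + 22·17 + 25·16 + 58·88 = 13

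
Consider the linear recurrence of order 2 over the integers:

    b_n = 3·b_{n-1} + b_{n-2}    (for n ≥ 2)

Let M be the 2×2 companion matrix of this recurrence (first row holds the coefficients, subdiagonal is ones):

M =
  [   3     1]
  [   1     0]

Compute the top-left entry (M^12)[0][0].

1543321

(M^12)[0][0] is the top entry after applying M 12 times to the unit state (1, 0). Equivalently it is h_{13} for the auxiliary sequence (h_n) obeying the same recurrence with h_1 = 1 and h_i = 0 for 0 ≤ i < 1:
h_2 = 3·1 + 1·0 = 3
h_3 = 3·3 + 1·1 = 10
h_4 = 3·10 + 1·3 = 33
h_5 = 3·33 + 1·10 = 109
h_6 = 3·109 + 1·33 = 360
h_7 = 3·360 + 1·109 = 1189
h_8 = 3·1189 + 1·360 = 3927
h_9 = 3·3927 + 1·1189 = 12970
h_10 = 3·12970 + 1·3927 = 42837
h_11 = 3·42837 + 1·12970 = 141481
h_12 = 3·141481 + 1·42837 = 467280
h_13 = 3·467280 + 1·141481 = 1543321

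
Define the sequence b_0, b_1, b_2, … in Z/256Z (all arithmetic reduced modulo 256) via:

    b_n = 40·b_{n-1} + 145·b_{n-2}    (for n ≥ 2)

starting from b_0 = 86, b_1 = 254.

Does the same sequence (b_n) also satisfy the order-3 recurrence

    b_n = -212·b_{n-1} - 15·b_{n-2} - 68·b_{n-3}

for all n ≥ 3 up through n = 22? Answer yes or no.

Terms b_0..b_22: 86, 254, 102, 206, 246, 30, 6, 238, 150, 62, 166, 14, 54, 94, 70, 46, 214, 126, 230, 78, 118, 158, 134
n=3: candidate gives 206, actual b_3 = 206 ✓
n=4: candidate gives 246, actual b_4 = 246 ✓
n=5: candidate gives 30, actual b_5 = 30 ✓
n=6: candidate gives 6, actual b_6 = 6 ✓
n=7: candidate gives 238, actual b_7 = 238 ✓
n=8: candidate gives 150, actual b_8 = 150 ✓
n=9: candidate gives 62, actual b_9 = 62 ✓
n=10: candidate gives 166, actual b_10 = 166 ✓
n=11: candidate gives 14, actual b_11 = 14 ✓
n=12: candidate gives 54, actual b_12 = 54 ✓
n=13: candidate gives 94, actual b_13 = 94 ✓
n=14: candidate gives 70, actual b_14 = 70 ✓
n=15: candidate gives 46, actual b_15 = 46 ✓
n=16: candidate gives 214, actual b_16 = 214 ✓
n=17: candidate gives 126, actual b_17 = 126 ✓
n=18: candidate gives 230, actual b_18 = 230 ✓
n=19: candidate gives 78, actual b_19 = 78 ✓
n=20: candidate gives 118, actual b_20 = 118 ✓
n=21: candidate gives 158, actual b_21 = 158 ✓
n=22: candidate gives 134, actual b_22 = 134 ✓

yes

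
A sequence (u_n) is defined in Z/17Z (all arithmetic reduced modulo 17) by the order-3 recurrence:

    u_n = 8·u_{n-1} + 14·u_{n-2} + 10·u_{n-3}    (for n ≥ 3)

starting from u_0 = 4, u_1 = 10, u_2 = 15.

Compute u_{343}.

u_3 = 8·15 + 14·10 + 10·4 = 11
u_4 = 8·11 + 14·15 + 10·10 = 7
u_5 = 8·7 + 14·11 + 10·15 = 3
u_6 = 8·3 + 14·7 + 10·11 = 11
u_7 = 8·11 + 14·3 + 10·7 = 13
u_8 = 8·13 + 14·11 + 10·3 = 16
Continuing the recurrence:
  u_9 = 12;  u_10 = 8;  u_11 = 1;  u_12 = 2;  u_13 = 8;  u_14 = 0
  u_15 = 13;  u_16 = 14;  u_17 = 5;  u_18 = 9;  u_19 = 10;  u_20 = 1
  u_21 = 0;  u_22 = 12;  u_23 = 4;  u_24 = 13;  u_25 = 8;  u_26 = 14
  u_27 = 14;  u_28 = 14;  u_29 = 6;  u_30 = 10;  u_31 = 15;  u_32 = 14
  u_33 = 14;  u_34 = 16;  u_35 = 5;  u_36 = 13;  u_37 = 11;  u_38 = 14
  u_39 = 5;  u_40 = 6;  u_41 = 3;  u_42 = 5;  u_43 = 6;  u_44 = 12
  u_45 = 9;  u_46 = 11;  u_47 = 11;  u_48 = 9;  u_49 = 13;  u_50 = 0
  u_51 = 0;  u_52 = 11;  u_53 = 3;  u_54 = 8;  u_55 = 12;  u_56 = 0
  u_57 = 10;  u_58 = 13;  u_59 = 6;  u_60 = 7;  u_61 = 15;  u_62 = 6
  u_63 = 5;  u_64 = 2;  u_65 = 10;  u_66 = 5;  u_67 = 13;  u_68 = 2
  u_69 = 10;  u_70 = 0;  u_71 = 7;  u_72 = 3;  u_73 = 3;  u_74 = 0
  u_75 = 4;  u_76 = 11;  u_77 = 8;  u_78 = 3;  u_79 = 8;  u_80 = 16
  u_81 = 15;  u_82 = 16;  u_83 = 5;  u_84 = 6;  u_85 = 6;  u_86 = 12
  u_87 = 2;  u_88 = 6;  u_89 = 9;  u_90 = 6;  u_91 = 13;  u_92 = 6
  u_93 = 1;  u_94 = 1;  u_95 = 14;  u_96 = 0;  u_97 = 2;  u_98 = 3
  u_99 = 1;  u_100 = 2;  u_101 = 9;  u_102 = 8;  u_103 = 6;  u_104 = 12
  u_105 = 5;  u_106 = 13;  u_107 = 5;  u_108 = 0;  u_109 = 13;  u_110 = 1
  u_111 = 3;  u_112 = 15;  u_113 = 2;  u_114 = 1;  u_115 = 16;  u_116 = 9
  u_117 = 0;  u_118 = 14;  u_119 = 15;  u_120 = 10;  u_121 = 5;  u_122 = 7
  u_123 = 5;  u_124 = 1;  u_125 = 12;  u_126 = 7;  u_127 = 13;  u_128 = 16
  u_129 = 6;  u_130 = 11;  u_131 = 9;  u_132 = 14;  u_133 = 8;  u_134 = 10
  u_135 = 9;  u_136 = 3;  u_137 = 12;  u_138 = 7;  u_139 = 16;  u_140 = 6
  u_141 = 2;  u_142 = 5;  u_143 = 9;  u_144 = 9;  u_145 = 10;  u_146 = 7
  u_147 = 14;  u_148 = 4;  u_149 = 9;  u_150 = 13;  u_151 = 15;  u_152 = 1
  u_153 = 8;  u_154 = 7;  u_155 = 8;  u_156 = 4;  u_157 = 10;  u_158 = 12
  u_159 = 4;  u_160 = 11;  u_161 = 9;  u_162 = 11;  u_163 = 1;  u_164 = 14
  u_165 = 15;  u_166 = 3;  u_167 = 0;  u_168 = 5;  u_169 = 2;  u_170 = 1
  u_171 = 1;  u_172 = 8;  u_173 = 3;  u_174 = 10;  u_175 = 15;  u_176 = 1
  u_177 = 12;  u_178 = 5;  u_179 = 14;  u_180 = 13;  u_181 = 10;  u_182 = 11
  u_183 = 1;  u_184 = 7;  u_185 = 10;  u_186 = 1;  u_187 = 14;  u_188 = 5
  u_189 = 8;  u_190 = 2;  u_191 = 8;  u_192 = 2;  u_193 = 12;  u_194 = 0
  u_195 = 1;  u_196 = 9;  u_197 = 1;  u_198 = 8;  u_199 = 15;  u_200 = 4
  u_201 = 16;  u_202 = 11;  u_203 = 12;  u_204 = 2;  u_205 = 5;  u_206 = 1
  u_207 = 13;  u_208 = 15;  u_209 = 6;  u_210 = 14;  u_211 = 6;  u_212 = 15
  u_213 = 4;  u_214 = 13;  u_215 = 4;  u_216 = 16;  u_217 = 8;  u_218 = 5
  u_219 = 6;  u_220 = 11;  u_221 = 1;  u_222 = 1;  u_223 = 13;  u_224 = 9
  u_225 = 9;  u_226 = 5;  u_227 = 1;  u_228 = 15;  u_229 = 14;  u_230 = 9
  u_231 = 10;  u_232 = 6;  u_233 = 6;  u_234 = 11;  u_235 = 11;  u_236 = 13
  u_237 = 11;  u_238 = 6;  u_239 = 9;  u_240 = 11;  u_241 = 2;  u_242 = 5
  u_243 = 8;  u_244 = 1;  u_245 = 0;  u_246 = 9;  u_247 = 14;  u_248 = 0
  u_249 = 14;  u_250 = 14;  u_251 = 2;  u_252 = 12;  u_253 = 9;  u_254 = 5
  u_255 = 14;  u_256 = 0;  u_257 = 8;  u_258 = 0;  u_259 = 10;  u_260 = 7
  u_261 = 9;  u_262 = 15;  u_263 = 10;  u_264 = 6;  u_265 = 15;  u_266 = 15
  u_267 = 16;  u_268 = 12;  u_269 = 11;  u_270 = 8;  u_271 = 15;  u_272 = 2
  u_273 = 0;  u_274 = 8;  u_275 = 16;  u_276 = 2;  u_277 = 14;  u_278 = 11
  u_279 = 15;  u_280 = 6;  u_281 = 11;  u_282 = 16;  u_283 = 2;  u_284 = 10
  u_285 = 13;  u_286 = 9;  u_287 = 14;  u_288 = 11;  u_289 = 0;  u_290 = 5
  u_291 = 14;  u_292 = 12;  u_293 = 2;  u_294 = 1;  u_295 = 3;  u_296 = 7
  u_297 = 6;  u_298 = 6;  u_299 = 15;  u_300 = 9;  u_301 = 2;  u_302 = 3
  u_303 = 6;  u_304 = 8;  u_305 = 8;  u_306 = 15;  u_307 = 6;  u_308 = 15
  u_309 = 14;  u_310 = 8;  u_311 = 2;  u_312 = 13;  u_313 = 8;  u_314 = 11
  u_315 = 7;  u_316 = 1;  u_317 = 12;  u_318 = 10;  u_319 = 3;  u_320 = 12
  u_321 = 0;  u_322 = 11;  u_323 = 4;  u_324 = 16;  u_325 = 5;  u_326 = 15
  u_327 = 10;  u_328 = 0;  u_329 = 1;  u_330 = 6;  u_331 = 11;  u_332 = 12
  u_333 = 4;  u_334 = 4;  u_335 = 4;  u_336 = 9;  u_337 = 15;  u_338 = 14
  u_339 = 4;  u_340 = 4;  u_341 = 7
u_342 = 8·7 + 14·4 + 10·4 = 16
u_343 = 8·16 + 14·7 + 10·4 = 11

11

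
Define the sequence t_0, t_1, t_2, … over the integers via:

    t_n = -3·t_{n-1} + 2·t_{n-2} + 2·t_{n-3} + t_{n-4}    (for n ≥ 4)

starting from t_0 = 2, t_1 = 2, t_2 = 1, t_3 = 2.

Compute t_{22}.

190872457

t_4 = -3·2 + 2·1 + 2·2 + 1·2 = 2
t_5 = -3·2 + 2·2 + 2·1 + 1·2 = 2
t_6 = -3·2 + 2·2 + 2·2 + 1·1 = 3
t_7 = -3·3 + 2·2 + 2·2 + 1·2 = 1
t_8 = -3·1 + 2·3 + 2·2 + 1·2 = 9
t_9 = -3·9 + 2·1 + 2·3 + 1·2 = -17
t_10 = -3·-17 + 2·9 + 2·1 + 1·3 = 74
t_11 = -3·74 + 2·-17 + 2·9 + 1·1 = -237
t_12 = -3·-237 + 2·74 + 2·-17 + 1·9 = 834
t_13 = -3·834 + 2·-237 + 2·74 + 1·-17 = -2845
t_14 = -3·-2845 + 2·834 + 2·-237 + 1·74 = 9803
t_15 = -3·9803 + 2·-2845 + 2·834 + 1·-237 = -33668
t_16 = -3·-33668 + 2·9803 + 2·-2845 + 1·834 = 115754
t_17 = -3·115754 + 2·-33668 + 2·9803 + 1·-2845 = -397837
t_18 = -3·-397837 + 2·115754 + 2·-33668 + 1·9803 = 1367486
t_19 = -3·1367486 + 2·-397837 + 2·115754 + 1·-33668 = -4700292
t_20 = -3·-4700292 + 2·1367486 + 2·-397837 + 1·115754 = 16155928
t_21 = -3·16155928 + 2·-4700292 + 2·1367486 + 1·-397837 = -55531233
t_22 = -3·-55531233 + 2·16155928 + 2·-4700292 + 1·1367486 = 190872457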